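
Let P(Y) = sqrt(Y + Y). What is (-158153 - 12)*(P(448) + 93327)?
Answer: -14761064955 - 1265320*sqrt(14) ≈ -1.4766e+10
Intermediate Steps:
P(Y) = sqrt(2)*sqrt(Y) (P(Y) = sqrt(2*Y) = sqrt(2)*sqrt(Y))
(-158153 - 12)*(P(448) + 93327) = (-158153 - 12)*(sqrt(2)*sqrt(448) + 93327) = -158165*(sqrt(2)*(8*sqrt(7)) + 93327) = -158165*(8*sqrt(14) + 93327) = -158165*(93327 + 8*sqrt(14)) = -14761064955 - 1265320*sqrt(14)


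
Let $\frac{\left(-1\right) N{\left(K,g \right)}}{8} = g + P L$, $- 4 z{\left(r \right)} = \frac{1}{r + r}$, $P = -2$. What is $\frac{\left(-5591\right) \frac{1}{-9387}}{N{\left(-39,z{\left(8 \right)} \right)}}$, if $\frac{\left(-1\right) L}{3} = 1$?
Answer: $- \frac{44728}{3595221} \approx -0.012441$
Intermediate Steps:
$L = -3$ ($L = \left(-3\right) 1 = -3$)
$z{\left(r \right)} = - \frac{1}{8 r}$ ($z{\left(r \right)} = - \frac{1}{4 \left(r + r\right)} = - \frac{1}{4 \cdot 2 r} = - \frac{\frac{1}{2} \frac{1}{r}}{4} = - \frac{1}{8 r}$)
$N{\left(K,g \right)} = -48 - 8 g$ ($N{\left(K,g \right)} = - 8 \left(g - -6\right) = - 8 \left(g + 6\right) = - 8 \left(6 + g\right) = -48 - 8 g$)
$\frac{\left(-5591\right) \frac{1}{-9387}}{N{\left(-39,z{\left(8 \right)} \right)}} = \frac{\left(-5591\right) \frac{1}{-9387}}{-48 - 8 \left(- \frac{1}{8 \cdot 8}\right)} = \frac{\left(-5591\right) \left(- \frac{1}{9387}\right)}{-48 - 8 \left(\left(- \frac{1}{8}\right) \frac{1}{8}\right)} = \frac{5591}{9387 \left(-48 - - \frac{1}{8}\right)} = \frac{5591}{9387 \left(-48 + \frac{1}{8}\right)} = \frac{5591}{9387 \left(- \frac{383}{8}\right)} = \frac{5591}{9387} \left(- \frac{8}{383}\right) = - \frac{44728}{3595221}$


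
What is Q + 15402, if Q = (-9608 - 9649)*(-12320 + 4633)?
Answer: 148043961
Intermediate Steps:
Q = 148028559 (Q = -19257*(-7687) = 148028559)
Q + 15402 = 148028559 + 15402 = 148043961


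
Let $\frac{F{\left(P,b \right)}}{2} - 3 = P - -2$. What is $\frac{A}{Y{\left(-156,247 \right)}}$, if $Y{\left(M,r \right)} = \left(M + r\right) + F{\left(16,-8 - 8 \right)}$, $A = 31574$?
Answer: $\frac{31574}{133} \approx 237.4$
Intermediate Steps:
$F{\left(P,b \right)} = 10 + 2 P$ ($F{\left(P,b \right)} = 6 + 2 \left(P - -2\right) = 6 + 2 \left(P + 2\right) = 6 + 2 \left(2 + P\right) = 6 + \left(4 + 2 P\right) = 10 + 2 P$)
$Y{\left(M,r \right)} = 42 + M + r$ ($Y{\left(M,r \right)} = \left(M + r\right) + \left(10 + 2 \cdot 16\right) = \left(M + r\right) + \left(10 + 32\right) = \left(M + r\right) + 42 = 42 + M + r$)
$\frac{A}{Y{\left(-156,247 \right)}} = \frac{31574}{42 - 156 + 247} = \frac{31574}{133}$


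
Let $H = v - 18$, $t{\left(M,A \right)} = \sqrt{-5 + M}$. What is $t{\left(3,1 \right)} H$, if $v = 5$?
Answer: $- 13 i \sqrt{2} \approx - 18.385 i$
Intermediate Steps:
$H = -13$ ($H = 5 - 18 = -13$)
$t{\left(3,1 \right)} H = \sqrt{-5 + 3} \left(-13\right) = \sqrt{-2} \left(-13\right) = i \sqrt{2} \left(-13\right) = - 13 i \sqrt{2}$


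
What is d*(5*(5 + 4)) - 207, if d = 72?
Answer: 3033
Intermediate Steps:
d*(5*(5 + 4)) - 207 = 72*(5*(5 + 4)) - 207 = 72*(5*9) - 207 = 72*45 - 207 = 3240 - 207 = 3033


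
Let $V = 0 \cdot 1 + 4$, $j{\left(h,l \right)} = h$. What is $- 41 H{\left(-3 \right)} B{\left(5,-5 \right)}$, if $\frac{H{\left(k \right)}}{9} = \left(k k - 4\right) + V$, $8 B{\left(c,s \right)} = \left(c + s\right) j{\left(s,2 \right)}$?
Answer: $0$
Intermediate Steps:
$V = 4$ ($V = 0 + 4 = 4$)
$B{\left(c,s \right)} = \frac{s \left(c + s\right)}{8}$ ($B{\left(c,s \right)} = \frac{\left(c + s\right) s}{8} = \frac{s \left(c + s\right)}{8}$)
$H{\left(k \right)} = 9 k^{2}$ ($H{\left(k \right)} = 9 \left(\left(k k - 4\right) + 4\right) = 9 \left(\left(k^{2} - 4\right) + 4\right) = 9 \left(\left(-4 + k^{2}\right) + 4\right) = 9 k^{2}$)
$- 41 H{\left(-3 \right)} B{\left(5,-5 \right)} = - 41 \cdot 9 \left(-3\right)^{2} \cdot \frac{1}{8} \left(-5\right) \left(5 - 5\right) = - 41 \cdot 9 \cdot 9 \cdot \frac{1}{8} \left(-5\right) 0 = \left(-41\right) 81 \cdot 0 = \left(-3321\right) 0 = 0$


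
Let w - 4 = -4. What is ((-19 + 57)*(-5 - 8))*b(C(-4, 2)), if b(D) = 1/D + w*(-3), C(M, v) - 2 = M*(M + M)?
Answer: -247/17 ≈ -14.529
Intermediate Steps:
w = 0 (w = 4 - 4 = 0)
C(M, v) = 2 + 2*M² (C(M, v) = 2 + M*(M + M) = 2 + M*(2*M) = 2 + 2*M²)
b(D) = 1/D (b(D) = 1/D + 0*(-3) = 1/D + 0 = 1/D)
((-19 + 57)*(-5 - 8))*b(C(-4, 2)) = ((-19 + 57)*(-5 - 8))/(2 + 2*(-4)²) = (38*(-13))/(2 + 2*16) = -494/(2 + 32) = -494/34 = -494*1/34 = -247/17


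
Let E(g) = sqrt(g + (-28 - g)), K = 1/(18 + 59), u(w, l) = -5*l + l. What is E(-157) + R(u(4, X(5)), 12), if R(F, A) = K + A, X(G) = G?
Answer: 925/77 + 2*I*sqrt(7) ≈ 12.013 + 5.2915*I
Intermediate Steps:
u(w, l) = -4*l
K = 1/77 ≈ 0.012987
R(F, A) = 1/77 + A
E(g) = 2*I*sqrt(7) (E(g) = sqrt(-28) = 2*I*sqrt(7))
E(-157) + R(u(4, X(5)), 12) = 2*I*sqrt(7) + (1/77 + 12) = 2*I*sqrt(7) + 925/77 = 925/77 + 2*I*sqrt(7)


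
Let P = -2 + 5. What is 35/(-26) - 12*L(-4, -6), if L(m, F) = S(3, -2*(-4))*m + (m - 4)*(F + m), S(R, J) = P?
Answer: -21251/26 ≈ -817.35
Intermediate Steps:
P = 3
S(R, J) = 3
L(m, F) = 3*m + (-4 + m)*(F + m) (L(m, F) = 3*m + (m - 4)*(F + m) = 3*m + (-4 + m)*(F + m))
35/(-26) - 12*L(-4, -6) = 35/(-26) - 12*((-4)² - 1*(-4) - 4*(-6) - 6*(-4)) = 35*(-1/26) - 12*(16 + 4 + 24 + 24) = -35/26 - 12*68 = -35/26 - 816 = -21251/26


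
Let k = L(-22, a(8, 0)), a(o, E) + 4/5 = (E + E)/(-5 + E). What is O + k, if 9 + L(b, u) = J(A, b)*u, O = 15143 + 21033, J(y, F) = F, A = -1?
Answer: 180923/5 ≈ 36185.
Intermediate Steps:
a(o, E) = -⅘ + 2*E/(-5 + E) (a(o, E) = -⅘ + (E + E)/(-5 + E) = -⅘ + (2*E)/(-5 + E) = -⅘ + 2*E/(-5 + E))
O = 36176
L(b, u) = -9 + b*u
k = 43/5 (k = -9 - 44*(10 + 3*0)/(5*(-5 + 0)) = -9 - 44*(10 + 0)/(5*(-5)) = -9 - 44*(-1)*10/(5*5) = -9 - 22*(-⅘) = -9 + 88/5 = 43/5 ≈ 8.6000)
O + k = 36176 + 43/5 = 180923/5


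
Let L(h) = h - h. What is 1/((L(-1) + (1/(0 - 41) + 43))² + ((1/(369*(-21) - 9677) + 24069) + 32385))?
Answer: 29293106/1707814530787 ≈ 1.7152e-5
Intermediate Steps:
L(h) = 0
1/((L(-1) + (1/(0 - 41) + 43))² + ((1/(369*(-21) - 9677) + 24069) + 32385)) = 1/((0 + (1/(0 - 41) + 43))² + ((1/(369*(-21) - 9677) + 24069) + 32385)) = 1/((0 + (1/(-41) + 43))² + ((1/(-7749 - 9677) + 24069) + 32385)) = 1/((0 + (-1/41 + 43))² + ((1/(-17426) + 24069) + 32385)) = 1/((0 + 1762/41)² + ((-1/17426 + 24069) + 32385)) = 1/((1762/41)² + (419426393/17426 + 32385)) = 1/(3104644/1681 + 983767403/17426) = 1/(1707814530787/29293106) = 29293106/1707814530787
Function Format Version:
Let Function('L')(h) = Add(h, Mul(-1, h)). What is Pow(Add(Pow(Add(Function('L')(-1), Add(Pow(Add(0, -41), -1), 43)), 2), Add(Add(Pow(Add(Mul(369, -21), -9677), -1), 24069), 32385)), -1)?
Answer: Rational(29293106, 1707814530787) ≈ 1.7152e-5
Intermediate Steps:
Function('L')(h) = 0
Pow(Add(Pow(Add(Function('L')(-1), Add(Pow(Add(0, -41), -1), 43)), 2), Add(Add(Pow(Add(Mul(369, -21), -9677), -1), 24069), 32385)), -1) = Pow(Add(Pow(Add(0, Add(Pow(Add(0, -41), -1), 43)), 2), Add(Add(Pow(Add(Mul(369, -21), -9677), -1), 24069), 32385)), -1) = Pow(Add(Pow(Add(0, Add(Pow(-41, -1), 43)), 2), Add(Add(Pow(Add(-7749, -9677), -1), 24069), 32385)), -1) = Pow(Add(Pow(Add(0, Add(Rational(-1, 41), 43)), 2), Add(Add(Pow(-17426, -1), 24069), 32385)), -1) = Pow(Add(Pow(Add(0, Rational(1762, 41)), 2), Add(Add(Rational(-1, 17426), 24069), 32385)), -1) = Pow(Add(Pow(Rational(1762, 41), 2), Add(Rational(419426393, 17426), 32385)), -1) = Pow(Add(Rational(3104644, 1681), Rational(983767403, 17426)), -1) = Pow(Rational(1707814530787, 29293106), -1) = Rational(29293106, 1707814530787)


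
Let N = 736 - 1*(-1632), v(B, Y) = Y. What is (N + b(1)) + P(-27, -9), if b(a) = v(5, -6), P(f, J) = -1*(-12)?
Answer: 2374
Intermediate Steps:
P(f, J) = 12
b(a) = -6
N = 2368 (N = 736 + 1632 = 2368)
(N + b(1)) + P(-27, -9) = (2368 - 6) + 12 = 2362 + 12 = 2374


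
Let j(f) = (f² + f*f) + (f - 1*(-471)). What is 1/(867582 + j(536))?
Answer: 1/1443181 ≈ 6.9291e-7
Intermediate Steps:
j(f) = 471 + f + 2*f² (j(f) = (f² + f²) + (f + 471) = 2*f² + (471 + f) = 471 + f + 2*f²)
1/(867582 + j(536)) = 1/(867582 + (471 + 536 + 2*536²)) = 1/(867582 + (471 + 536 + 2*287296)) = 1/(867582 + (471 + 536 + 574592)) = 1/(867582 + 575599) = 1/1443181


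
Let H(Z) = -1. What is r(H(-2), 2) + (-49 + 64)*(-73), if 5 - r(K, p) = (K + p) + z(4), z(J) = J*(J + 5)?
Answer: -1127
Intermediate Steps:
z(J) = J*(5 + J)
r(K, p) = -31 - K - p (r(K, p) = 5 - ((K + p) + 4*(5 + 4)) = 5 - ((K + p) + 4*9) = 5 - ((K + p) + 36) = 5 - (36 + K + p) = 5 + (-36 - K - p) = -31 - K - p)
r(H(-2), 2) + (-49 + 64)*(-73) = (-31 - 1*(-1) - 1*2) + (-49 + 64)*(-73) = (-31 + 1 - 2) + 15*(-73) = -32 - 1095 = -1127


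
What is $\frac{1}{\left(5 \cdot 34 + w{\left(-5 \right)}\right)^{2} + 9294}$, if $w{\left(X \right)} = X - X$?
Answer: $\frac{1}{38194} \approx 2.6182 \cdot 10^{-5}$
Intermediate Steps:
$w{\left(X \right)} = 0$
$\frac{1}{\left(5 \cdot 34 + w{\left(-5 \right)}\right)^{2} + 9294} = \frac{1}{\left(5 \cdot 34 + 0\right)^{2} + 9294} = \frac{1}{\left(170 + 0\right)^{2} + 9294} = \frac{1}{170^{2} + 9294} = \frac{1}{28900 + 9294} = \frac{1}{38194}$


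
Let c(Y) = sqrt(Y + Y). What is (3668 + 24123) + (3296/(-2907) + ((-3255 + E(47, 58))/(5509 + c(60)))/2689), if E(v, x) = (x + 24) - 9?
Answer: 387808382688283619/13955028898059 + 6364*sqrt(30)/81608356129 ≈ 27790.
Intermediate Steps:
c(Y) = sqrt(2)*sqrt(Y) (c(Y) = sqrt(2*Y) = sqrt(2)*sqrt(Y))
E(v, x) = 15 + x (E(v, x) = (24 + x) - 9 = 15 + x)
(3668 + 24123) + (3296/(-2907) + ((-3255 + E(47, 58))/(5509 + c(60)))/2689) = (3668 + 24123) + (3296/(-2907) + ((-3255 + (15 + 58))/(5509 + sqrt(2)*sqrt(60)))/2689) = 27791 + (3296*(-1/2907) + ((-3255 + 73)/(5509 + sqrt(2)*(2*sqrt(15))))*(1/2689)) = 27791 + (-3296/2907 - 3182/(5509 + 2*sqrt(30))*(1/2689)) = 27791 + (-3296/2907 - 3182/(2689*(5509 + 2*sqrt(30)))) = 80785141/2907 - 3182/(2689*(5509 + 2*sqrt(30)))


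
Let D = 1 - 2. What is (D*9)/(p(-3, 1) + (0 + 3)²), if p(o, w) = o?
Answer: -3/2 ≈ -1.5000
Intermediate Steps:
D = -1
(D*9)/(p(-3, 1) + (0 + 3)²) = (-1*9)/(-3 + (0 + 3)²) = -9/(-3 + 3²) = -9/(-3 + 9) = -9/6 = -9*⅙ = -3/2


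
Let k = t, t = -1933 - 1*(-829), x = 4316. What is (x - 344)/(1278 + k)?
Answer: 662/29 ≈ 22.828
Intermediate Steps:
t = -1104 (t = -1933 + 829 = -1104)
k = -1104
(x - 344)/(1278 + k) = (4316 - 344)/(1278 - 1104) = 3972/174 = 3972*(1/174) = 662/29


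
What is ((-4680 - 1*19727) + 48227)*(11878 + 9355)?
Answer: 505770060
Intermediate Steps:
((-4680 - 1*19727) + 48227)*(11878 + 9355) = ((-4680 - 19727) + 48227)*21233 = (-24407 + 48227)*21233 = 23820*21233 = 505770060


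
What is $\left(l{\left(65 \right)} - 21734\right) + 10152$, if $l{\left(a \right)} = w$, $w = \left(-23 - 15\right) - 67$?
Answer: $-11687$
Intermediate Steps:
$w = -105$ ($w = -38 - 67 = -105$)
$l{\left(a \right)} = -105$
$\left(l{\left(65 \right)} - 21734\right) + 10152 = \left(-105 - 21734\right) + 10152 = -21839 + 10152 = -11687$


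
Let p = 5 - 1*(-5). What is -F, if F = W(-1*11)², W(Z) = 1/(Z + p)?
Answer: -1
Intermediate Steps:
p = 10 (p = 5 + 5 = 10)
W(Z) = 1/(10 + Z) (W(Z) = 1/(Z + 10) = 1/(10 + Z))
F = 1 (F = (1/(10 - 1*11))² = (1/(10 - 11))² = (1/(-1))² = (-1)² = 1)
-F = -1*1 = -1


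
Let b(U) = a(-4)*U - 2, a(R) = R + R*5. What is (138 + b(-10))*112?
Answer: 42112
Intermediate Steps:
a(R) = 6*R (a(R) = R + 5*R = 6*R)
b(U) = -2 - 24*U (b(U) = (6*(-4))*U - 2 = -24*U - 2 = -2 - 24*U)
(138 + b(-10))*112 = (138 + (-2 - 24*(-10)))*112 = (138 + (-2 + 240))*112 = (138 + 238)*112 = 376*112 = 42112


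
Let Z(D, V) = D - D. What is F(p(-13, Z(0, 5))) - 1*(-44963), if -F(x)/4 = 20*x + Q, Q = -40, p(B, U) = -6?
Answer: 45603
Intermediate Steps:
Z(D, V) = 0
F(x) = 160 - 80*x (F(x) = -4*(20*x - 40) = -4*(-40 + 20*x) = 160 - 80*x)
F(p(-13, Z(0, 5))) - 1*(-44963) = (160 - 80*(-6)) - 1*(-44963) = (160 + 480) + 44963 = 640 + 44963 = 45603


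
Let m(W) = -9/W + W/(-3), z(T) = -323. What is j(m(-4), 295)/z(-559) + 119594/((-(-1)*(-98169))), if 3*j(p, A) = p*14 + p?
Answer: -161550893/126834348 ≈ -1.2737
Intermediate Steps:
m(W) = -9/W - W/3 (m(W) = -9/W + W*(-⅓) = -9/W - W/3)
j(p, A) = 5*p (j(p, A) = (p*14 + p)/3 = (14*p + p)/3 = (15*p)/3 = 5*p)
j(m(-4), 295)/z(-559) + 119594/((-(-1)*(-98169))) = (5*(-9/(-4) - ⅓*(-4)))/(-323) + 119594/((-(-1)*(-98169))) = (5*(-9*(-¼) + 4/3))*(-1/323) + 119594/((-1*98169)) = (5*(9/4 + 4/3))*(-1/323) + 119594/(-98169) = (5*(43/12))*(-1/323) + 119594*(-1/98169) = (215/12)*(-1/323) - 119594/98169 = -215/3876 - 119594/98169 = -161550893/126834348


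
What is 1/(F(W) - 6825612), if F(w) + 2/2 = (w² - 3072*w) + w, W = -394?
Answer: -1/5460403 ≈ -1.8314e-7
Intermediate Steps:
F(w) = -1 + w² - 3071*w (F(w) = -1 + ((w² - 3072*w) + w) = -1 + (w² - 3071*w) = -1 + w² - 3071*w)
1/(F(W) - 6825612) = 1/((-1 + (-394)² - 3071*(-394)) - 6825612) = 1/((-1 + 155236 + 1209974) - 6825612) = 1/(1365209 - 6825612) = 1/(-5460403) = -1/5460403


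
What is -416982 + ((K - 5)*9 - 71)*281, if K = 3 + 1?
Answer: -439462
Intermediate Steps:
K = 4
-416982 + ((K - 5)*9 - 71)*281 = -416982 + ((4 - 5)*9 - 71)*281 = -416982 + (-1*9 - 71)*281 = -416982 + (-9 - 71)*281 = -416982 - 80*281 = -416982 - 22480 = -439462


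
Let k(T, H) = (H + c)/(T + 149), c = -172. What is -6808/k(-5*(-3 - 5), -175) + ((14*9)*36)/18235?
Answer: 3352109616/903935 ≈ 3708.4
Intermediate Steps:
k(T, H) = (-172 + H)/(149 + T) (k(T, H) = (H - 172)/(T + 149) = (-172 + H)/(149 + T))
-6808/k(-5*(-3 - 5), -175) + ((14*9)*36)/18235 = -6808*(149 - 5*(-3 - 5))/(-172 - 175) + ((14*9)*36)/18235 = -6808/(-347/(149 - 5*(-8))) + (126*36)*(1/18235) = -6808/(-347/(149 + 40)) + 4536*(1/18235) = -6808/(-347/189) + 648/2605 = -6808*(-189/347) + 648/2605 = 1286712/347 + 648/2605 = 3352109616/903935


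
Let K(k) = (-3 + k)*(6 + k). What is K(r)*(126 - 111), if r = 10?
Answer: 1680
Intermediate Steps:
K(r)*(126 - 111) = (-18 + 10² + 3*10)*(126 - 111) = (-18 + 100 + 30)*15 = 112*15 = 1680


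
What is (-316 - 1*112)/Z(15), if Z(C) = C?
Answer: -428/15 ≈ -28.533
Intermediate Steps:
(-316 - 1*112)/Z(15) = (-316 - 1*112)/15 = (-316 - 112)*(1/15) = -428*1/15 = -428/15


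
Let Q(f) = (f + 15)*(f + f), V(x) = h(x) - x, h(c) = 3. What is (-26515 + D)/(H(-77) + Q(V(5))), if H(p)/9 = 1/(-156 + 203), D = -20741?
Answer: 2221032/2435 ≈ 912.13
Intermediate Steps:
V(x) = 3 - x
H(p) = 9/47 (H(p) = 9/(-156 + 203) = 9/47)
Q(f) = 2*f*(15 + f) (Q(f) = (15 + f)*(2*f) = 2*f*(15 + f))
(-26515 + D)/(H(-77) + Q(V(5))) = (-26515 - 20741)/(9/47 + 2*(3 - 1*5)*(15 + (3 - 1*5))) = -47256/(9/47 + 2*(3 - 5)*(15 + (3 - 5))) = -47256/(9/47 + 2*(-2)*(15 - 2)) = -47256/(9/47 + 2*(-2)*13) = -47256/(9/47 - 52) = -47256/(-2435/47) = -47256*(-47/2435) = 2221032/2435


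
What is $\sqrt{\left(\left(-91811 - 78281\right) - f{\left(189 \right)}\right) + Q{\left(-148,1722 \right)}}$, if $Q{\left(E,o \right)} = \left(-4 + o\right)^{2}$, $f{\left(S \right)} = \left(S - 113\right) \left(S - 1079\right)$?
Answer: $4 \sqrt{178067} \approx 1687.9$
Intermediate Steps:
$f{\left(S \right)} = \left(-1079 + S\right) \left(-113 + S\right)$ ($f{\left(S \right)} = \left(-113 + S\right) \left(-1079 + S\right) = \left(-1079 + S\right) \left(-113 + S\right)$)
$\sqrt{\left(\left(-91811 - 78281\right) - f{\left(189 \right)}\right) + Q{\left(-148,1722 \right)}} = \sqrt{\left(\left(-91811 - 78281\right) - \left(121927 + 189^{2} - 225288\right)\right) + \left(-4 + 1722\right)^{2}} = \sqrt{\left(\left(-91811 - 78281\right) - \left(121927 + 35721 - 225288\right)\right) + 1718^{2}} = \sqrt{\left(-170092 - -67640\right) + 2951524} = \sqrt{\left(-170092 + 67640\right) + 2951524} = \sqrt{-102452 + 2951524} = \sqrt{2849072} = 4 \sqrt{178067}$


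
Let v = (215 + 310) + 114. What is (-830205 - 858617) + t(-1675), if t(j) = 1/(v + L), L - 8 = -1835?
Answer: -2006320537/1188 ≈ -1.6888e+6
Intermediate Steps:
L = -1827 (L = 8 - 1835 = -1827)
v = 639 (v = 525 + 114 = 639)
t(j) = -1/1188 (t(j) = 1/(639 - 1827) = 1/(-1188) = -1/1188)
(-830205 - 858617) + t(-1675) = (-830205 - 858617) - 1/1188 = -1688822 - 1/1188 = -2006320537/1188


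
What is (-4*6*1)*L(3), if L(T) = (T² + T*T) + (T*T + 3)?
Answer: -720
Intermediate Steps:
L(T) = 3 + 3*T² (L(T) = (T² + T²) + (T² + 3) = 2*T² + (3 + T²) = 3 + 3*T²)
(-4*6*1)*L(3) = (-4*6*1)*(3 + 3*3²) = (-24*1)*(3 + 3*9) = -24*(3 + 27) = -24*30 = -720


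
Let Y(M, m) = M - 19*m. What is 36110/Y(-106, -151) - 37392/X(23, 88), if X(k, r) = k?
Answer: -102483566/63549 ≈ -1612.7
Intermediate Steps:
36110/Y(-106, -151) - 37392/X(23, 88) = 36110/(-106 - 19*(-151)) - 37392/23 = 36110/(-106 + 2869) - 37392*1/23 = 36110/2763 - 37392/23 = -102483566/63549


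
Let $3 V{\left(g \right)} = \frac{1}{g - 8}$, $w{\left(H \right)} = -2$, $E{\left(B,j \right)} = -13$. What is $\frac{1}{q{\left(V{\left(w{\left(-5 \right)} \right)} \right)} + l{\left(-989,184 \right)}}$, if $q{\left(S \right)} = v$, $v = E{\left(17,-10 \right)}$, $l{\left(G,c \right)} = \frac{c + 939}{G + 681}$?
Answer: $- \frac{308}{5127} \approx -0.060074$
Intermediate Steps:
$l{\left(G,c \right)} = \frac{939 + c}{681 + G}$
$v = -13$
$V{\left(g \right)} = \frac{1}{3 \left(-8 + g\right)}$ ($V{\left(g \right)} = \frac{1}{3 \left(g - 8\right)} = \frac{1}{3 \left(-8 + g\right)}$)
$q{\left(S \right)} = -13$
$\frac{1}{q{\left(V{\left(w{\left(-5 \right)} \right)} \right)} + l{\left(-989,184 \right)}} = \frac{1}{-13 + \frac{939 + 184}{681 - 989}} = \frac{1}{-13 + \frac{1}{-308} \cdot 1123} = \frac{1}{-13 - \frac{1123}{308}} = \frac{1}{- \frac{5127}{308}} = - \frac{308}{5127}$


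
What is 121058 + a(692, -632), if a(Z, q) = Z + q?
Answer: 121118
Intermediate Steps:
121058 + a(692, -632) = 121058 + (692 - 632) = 121058 + 60 = 121118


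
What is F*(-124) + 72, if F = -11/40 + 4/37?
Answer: 34297/370 ≈ 92.695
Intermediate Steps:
F = -247/1480 (F = -11*1/40 + 4*(1/37) = -11/40 + 4/37 = -247/1480 ≈ -0.16689)
F*(-124) + 72 = -247/1480*(-124) + 72 = 7657/370 + 72 = 34297/370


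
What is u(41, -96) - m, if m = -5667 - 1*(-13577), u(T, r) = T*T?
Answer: -6229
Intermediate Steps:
u(T, r) = T²
m = 7910 (m = -5667 + 13577 = 7910)
u(41, -96) - m = 41² - 1*7910 = 1681 - 7910 = -6229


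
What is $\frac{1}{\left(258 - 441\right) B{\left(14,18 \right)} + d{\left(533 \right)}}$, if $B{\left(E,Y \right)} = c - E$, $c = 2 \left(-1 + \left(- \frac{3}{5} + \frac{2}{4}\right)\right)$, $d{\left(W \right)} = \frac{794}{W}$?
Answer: $\frac{2665}{7904629} \approx 0.00033714$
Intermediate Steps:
$c = - \frac{11}{5}$ ($c = 2 \left(-1 + \left(\left(-3\right) \frac{1}{5} + 2 \cdot \frac{1}{4}\right)\right) = 2 \left(-1 + \left(- \frac{3}{5} + \frac{1}{2}\right)\right) = 2 \left(-1 - \frac{1}{10}\right) = 2 \left(- \frac{11}{10}\right) = - \frac{11}{5} \approx -2.2$)
$B{\left(E,Y \right)} = - \frac{11}{5} - E$
$\frac{1}{\left(258 - 441\right) B{\left(14,18 \right)} + d{\left(533 \right)}} = \frac{1}{\left(258 - 441\right) \left(- \frac{11}{5} - 14\right) + \frac{794}{533}} = \frac{1}{- 183 \left(- \frac{11}{5} - 14\right) + 794 \cdot \frac{1}{533}} = \frac{1}{\left(-183\right) \left(- \frac{81}{5}\right) + \frac{794}{533}} = \frac{1}{\frac{14823}{5} + \frac{794}{533}} = \frac{1}{\frac{7904629}{2665}} = \frac{2665}{7904629}$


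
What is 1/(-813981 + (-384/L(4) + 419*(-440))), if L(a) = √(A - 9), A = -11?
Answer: -4991705/4983423798269 - 192*I*√5/4983423798269 ≈ -1.0017e-6 - 8.6151e-11*I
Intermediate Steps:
L(a) = 2*I*√5 (L(a) = √(-11 - 9) = √(-20) = 2*I*√5)
1/(-813981 + (-384/L(4) + 419*(-440))) = 1/(-813981 + (-384*(-I*√5/10) + 419*(-440))) = 1/(-813981 + (-(-192)*I*√5/5 - 184360)) = 1/(-813981 + (192*I*√5/5 - 184360)) = 1/(-813981 + (-184360 + 192*I*√5/5)) = 1/(-998341 + 192*I*√5/5)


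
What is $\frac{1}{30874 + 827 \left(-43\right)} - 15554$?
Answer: $- \frac{72901599}{4687} \approx -15554.0$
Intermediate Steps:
$\frac{1}{30874 + 827 \left(-43\right)} - 15554 = \frac{1}{30874 - 35561} - 15554 = \frac{1}{-4687} - 15554 = - \frac{1}{4687} - 15554 = - \frac{72901599}{4687}$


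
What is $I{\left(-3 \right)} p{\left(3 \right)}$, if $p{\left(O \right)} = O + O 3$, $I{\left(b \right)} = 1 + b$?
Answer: $-24$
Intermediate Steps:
$p{\left(O \right)} = 4 O$ ($p{\left(O \right)} = O + 3 O = 4 O$)
$I{\left(-3 \right)} p{\left(3 \right)} = \left(1 - 3\right) 4 \cdot 3 = \left(-2\right) 12 = -24$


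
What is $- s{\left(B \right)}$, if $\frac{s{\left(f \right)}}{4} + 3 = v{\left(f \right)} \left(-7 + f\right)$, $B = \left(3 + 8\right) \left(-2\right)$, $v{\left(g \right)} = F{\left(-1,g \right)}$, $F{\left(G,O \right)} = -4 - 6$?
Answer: $-1148$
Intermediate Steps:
$F{\left(G,O \right)} = -10$ ($F{\left(G,O \right)} = -4 - 6 = -10$)
$v{\left(g \right)} = -10$
$B = -22$ ($B = 11 \left(-2\right) = -22$)
$s{\left(f \right)} = 268 - 40 f$ ($s{\left(f \right)} = -12 + 4 \left(- 10 \left(-7 + f\right)\right) = -12 + 4 \left(70 - 10 f\right) = -12 - \left(-280 + 40 f\right) = 268 - 40 f$)
$- s{\left(B \right)} = - (268 - -880) = - (268 + 880) = \left(-1\right) 1148 = -1148$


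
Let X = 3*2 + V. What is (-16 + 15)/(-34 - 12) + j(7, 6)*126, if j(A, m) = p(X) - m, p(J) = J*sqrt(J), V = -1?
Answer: -34775/46 + 630*sqrt(5) ≈ 652.74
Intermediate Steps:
X = 5 (X = 3*2 - 1 = 6 - 1 = 5)
p(J) = J**(3/2)
j(A, m) = -m + 5*sqrt(5) (j(A, m) = 5**(3/2) - m = 5*sqrt(5) - m = -m + 5*sqrt(5))
(-16 + 15)/(-34 - 12) + j(7, 6)*126 = (-16 + 15)/(-34 - 12) + (-1*6 + 5*sqrt(5))*126 = -1/(-46) + (-6 + 5*sqrt(5))*126 = -1*(-1/46) + (-756 + 630*sqrt(5)) = 1/46 + (-756 + 630*sqrt(5)) = -34775/46 + 630*sqrt(5)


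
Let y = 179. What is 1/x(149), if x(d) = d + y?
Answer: 1/328 ≈ 0.0030488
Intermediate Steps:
x(d) = 179 + d (x(d) = d + 179 = 179 + d)
1/x(149) = 1/(179 + 149) = 1/328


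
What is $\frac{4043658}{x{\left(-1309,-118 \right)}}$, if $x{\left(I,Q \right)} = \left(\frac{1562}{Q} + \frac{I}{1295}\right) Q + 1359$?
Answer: $\frac{748076730}{562451} \approx 1330.0$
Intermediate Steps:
$x{\left(I,Q \right)} = 1359 + Q \left(\frac{1562}{Q} + \frac{I}{1295}\right)$ ($x{\left(I,Q \right)} = \left(\frac{1562}{Q} + I \frac{1}{1295}\right) Q + 1359 = \left(\frac{1562}{Q} + \frac{I}{1295}\right) Q + 1359 = Q \left(\frac{1562}{Q} + \frac{I}{1295}\right) + 1359 = 1359 + Q \left(\frac{1562}{Q} + \frac{I}{1295}\right)$)
$\frac{4043658}{x{\left(-1309,-118 \right)}} = \frac{4043658}{2921 + \frac{1}{1295} \left(-1309\right) \left(-118\right)} = \frac{4043658}{2921 + \frac{22066}{185}} = \frac{4043658}{\frac{562451}{185}} = 4043658 \cdot \frac{185}{562451} = \frac{748076730}{562451}$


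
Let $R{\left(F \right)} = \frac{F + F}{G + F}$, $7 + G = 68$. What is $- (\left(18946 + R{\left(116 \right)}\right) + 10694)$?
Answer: $- \frac{5246512}{177} \approx -29641.0$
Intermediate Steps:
$G = 61$ ($G = -7 + 68 = 61$)
$R{\left(F \right)} = \frac{2 F}{61 + F}$ ($R{\left(F \right)} = \frac{F + F}{61 + F} = \frac{2 F}{61 + F}$)
$- (\left(18946 + R{\left(116 \right)}\right) + 10694) = - (\left(18946 + 2 \cdot 116 \frac{1}{61 + 116}\right) + 10694) = - (\left(18946 + 2 \cdot 116 \cdot \frac{1}{177}\right) + 10694) = - (\left(18946 + \frac{232}{177}\right) + 10694) = - (\frac{3353674}{177} + 10694) = \left(-1\right) \frac{5246512}{177} = - \frac{5246512}{177}$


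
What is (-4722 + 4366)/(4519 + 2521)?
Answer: -89/1760 ≈ -0.050568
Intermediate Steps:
(-4722 + 4366)/(4519 + 2521) = -356/7040 = -356*1/7040 = -89/1760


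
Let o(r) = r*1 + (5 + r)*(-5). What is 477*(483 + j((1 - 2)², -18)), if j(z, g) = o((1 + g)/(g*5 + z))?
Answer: 19411038/89 ≈ 2.1810e+5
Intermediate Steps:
o(r) = -25 - 4*r (o(r) = r + (-25 - 5*r) = -25 - 4*r)
j(z, g) = -25 - 4*(1 + g)/(z + 5*g) (j(z, g) = -25 - 4*(1 + g)/(g*5 + z) = -25 - 4*(1 + g)/(5*g + z) = -25 - 4*(1 + g)/(z + 5*g))
477*(483 + j((1 - 2)², -18)) = 477*(483 + (-4 - 129*(-18) - 25*(1 - 2)²)/((1 - 2)² + 5*(-18))) = 477*(483 + (-4 + 2322 - 25*(-1)²)/((-1)² - 90)) = 477*(483 + (-4 + 2322 - 25*1)/(1 - 90)) = 477*(483 + (-4 + 2322 - 25)/(-89)) = 477*(483 - 1/89*2293) = 477*(483 - 2293/89) = 477*(40694/89) = 19411038/89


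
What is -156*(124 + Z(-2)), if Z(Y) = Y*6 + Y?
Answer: -17160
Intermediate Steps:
Z(Y) = 7*Y (Z(Y) = 6*Y + Y = 7*Y)
-156*(124 + Z(-2)) = -156*(124 + 7*(-2)) = -156*(124 - 14) = -156*110 = -17160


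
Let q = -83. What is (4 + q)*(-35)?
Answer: 2765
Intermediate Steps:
(4 + q)*(-35) = (4 - 83)*(-35) = -79*(-35) = 2765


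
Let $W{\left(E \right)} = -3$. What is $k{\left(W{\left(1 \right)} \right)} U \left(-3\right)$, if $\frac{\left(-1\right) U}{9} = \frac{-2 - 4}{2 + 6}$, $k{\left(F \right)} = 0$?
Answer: $0$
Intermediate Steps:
$U = \frac{27}{4}$ ($U = - 9 \frac{-2 - 4}{2 + 6} = - 9 \left(- \frac{6}{8}\right) = - 9 \left(\left(-6\right) \frac{1}{8}\right) = \left(-9\right) \left(- \frac{3}{4}\right) = \frac{27}{4} \approx 6.75$)
$k{\left(W{\left(1 \right)} \right)} U \left(-3\right) = 0 \cdot \frac{27}{4} \left(-3\right) = 0 \left(-3\right) = 0$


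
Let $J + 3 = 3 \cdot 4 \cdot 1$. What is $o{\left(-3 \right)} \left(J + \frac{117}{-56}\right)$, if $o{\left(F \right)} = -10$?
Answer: $- \frac{1935}{28} \approx -69.107$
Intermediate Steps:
$J = 9$ ($J = -3 + 3 \cdot 4 \cdot 1 = -3 + 12 \cdot 1 = -3 + 12 = 9$)
$o{\left(-3 \right)} \left(J + \frac{117}{-56}\right) = - 10 \left(9 + \frac{117}{-56}\right) = - 10 \left(9 + 117 \left(- \frac{1}{56}\right)\right) = - 10 \left(9 - \frac{117}{56}\right) = \left(-10\right) \frac{387}{56} = - \frac{1935}{28}$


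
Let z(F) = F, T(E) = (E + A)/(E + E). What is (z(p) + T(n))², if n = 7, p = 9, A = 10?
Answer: 20449/196 ≈ 104.33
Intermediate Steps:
T(E) = (10 + E)/(2*E) (T(E) = (E + 10)/(E + E) = (10 + E)/((2*E)) = (10 + E)*(1/(2*E)) = (10 + E)/(2*E))
(z(p) + T(n))² = (9 + (½)*(10 + 7)/7)² = (9 + (½)*(⅐)*17)² = (9 + 17/14)² = (143/14)² = 20449/196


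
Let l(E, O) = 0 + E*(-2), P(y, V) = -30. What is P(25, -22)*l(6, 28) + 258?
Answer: 618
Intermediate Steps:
l(E, O) = -2*E (l(E, O) = 0 - 2*E = -2*E)
P(25, -22)*l(6, 28) + 258 = -(-60)*6 + 258 = -30*(-12) + 258 = 360 + 258 = 618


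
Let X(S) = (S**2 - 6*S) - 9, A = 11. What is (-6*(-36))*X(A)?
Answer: 9936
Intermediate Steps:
X(S) = -9 + S**2 - 6*S
(-6*(-36))*X(A) = (-6*(-36))*(-9 + 11**2 - 6*11) = 216*(-9 + 121 - 66) = 216*46 = 9936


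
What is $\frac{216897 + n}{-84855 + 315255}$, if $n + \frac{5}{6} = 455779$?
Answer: $\frac{4036051}{1382400} \approx 2.9196$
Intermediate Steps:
$n = \frac{2734669}{6}$ ($n = - \frac{5}{6} + 455779 = \frac{2734669}{6} \approx 4.5578 \cdot 10^{5}$)
$\frac{216897 + n}{-84855 + 315255} = \frac{216897 + \frac{2734669}{6}}{-84855 + 315255} = \frac{4036051}{6 \cdot 230400} = \frac{4036051}{6} \cdot \frac{1}{230400} = \frac{4036051}{1382400}$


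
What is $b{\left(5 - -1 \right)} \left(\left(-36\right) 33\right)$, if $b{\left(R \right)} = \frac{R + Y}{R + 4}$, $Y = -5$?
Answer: $- \frac{594}{5} \approx -118.8$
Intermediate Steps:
$b{\left(R \right)} = \frac{-5 + R}{4 + R}$ ($b{\left(R \right)} = \frac{R - 5}{R + 4} = \frac{-5 + R}{4 + R}$)
$b{\left(5 - -1 \right)} \left(\left(-36\right) 33\right) = \frac{-5 + \left(5 - -1\right)}{4 + \left(5 - -1\right)} \left(\left(-36\right) 33\right) = \frac{-5 + \left(5 + 1\right)}{4 + \left(5 + 1\right)} \left(-1188\right) = \frac{-5 + 6}{4 + 6} \left(-1188\right) = \frac{1}{10} \cdot 1 \left(-1188\right) = \frac{1}{10} \left(-1188\right) = - \frac{594}{5}$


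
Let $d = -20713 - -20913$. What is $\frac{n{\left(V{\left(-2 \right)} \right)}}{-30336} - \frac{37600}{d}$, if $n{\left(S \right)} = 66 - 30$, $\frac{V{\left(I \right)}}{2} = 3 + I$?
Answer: $- \frac{475267}{2528} \approx -188.0$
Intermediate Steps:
$V{\left(I \right)} = 6 + 2 I$ ($V{\left(I \right)} = 2 \left(3 + I\right) = 6 + 2 I$)
$n{\left(S \right)} = 36$
$d = 200$ ($d = -20713 + 20913 = 200$)
$\frac{n{\left(V{\left(-2 \right)} \right)}}{-30336} - \frac{37600}{d} = \frac{36}{-30336} - \frac{37600}{200} = 36 \left(- \frac{1}{30336}\right) - 188 = - \frac{3}{2528} - 188 = - \frac{475267}{2528}$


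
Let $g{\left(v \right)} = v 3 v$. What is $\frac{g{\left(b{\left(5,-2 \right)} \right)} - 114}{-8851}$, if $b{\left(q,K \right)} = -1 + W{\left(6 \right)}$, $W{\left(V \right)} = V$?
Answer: $\frac{39}{8851} \approx 0.0044063$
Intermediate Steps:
$b{\left(q,K \right)} = 5$ ($b{\left(q,K \right)} = -1 + 6 = 5$)
$g{\left(v \right)} = 3 v^{2}$ ($g{\left(v \right)} = 3 v v = 3 v^{2}$)
$\frac{g{\left(b{\left(5,-2 \right)} \right)} - 114}{-8851} = \frac{3 \cdot 5^{2} - 114}{-8851} = \left(3 \cdot 25 - 114\right) \left(- \frac{1}{8851}\right) = \left(75 - 114\right) \left(- \frac{1}{8851}\right) = \left(-39\right) \left(- \frac{1}{8851}\right) = \frac{39}{8851}$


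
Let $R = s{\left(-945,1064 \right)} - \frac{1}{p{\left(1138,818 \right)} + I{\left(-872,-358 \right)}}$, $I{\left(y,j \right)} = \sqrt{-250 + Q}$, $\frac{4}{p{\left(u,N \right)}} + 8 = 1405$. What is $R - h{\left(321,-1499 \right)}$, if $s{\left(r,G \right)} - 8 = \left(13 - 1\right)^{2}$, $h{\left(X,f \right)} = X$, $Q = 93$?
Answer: $\frac{- 236093 \sqrt{157} + 2073 i}{- 4 i + 1397 \sqrt{157}} \approx -169.0 + 0.079809 i$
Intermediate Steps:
$p{\left(u,N \right)} = \frac{4}{1397}$ ($p{\left(u,N \right)} = \frac{4}{-8 + 1405} = \frac{4}{1397}$)
$I{\left(y,j \right)} = i \sqrt{157}$ ($I{\left(y,j \right)} = \sqrt{-250 + 93} = \sqrt{-157} = i \sqrt{157}$)
$s{\left(r,G \right)} = 152$ ($s{\left(r,G \right)} = 8 + \left(13 - 1\right)^{2} = 8 + 12^{2} = 8 + 144 = 152$)
$R = 152 - \frac{1}{\frac{4}{1397} + i \sqrt{157}} \approx 152.0 + 0.079809 i$
$R - h{\left(321,-1499 \right)} = \left(\frac{46573194020}{306402629} + \frac{1951609 i \sqrt{157}}{306402629}\right) - 321 = - \frac{51782049889}{306402629} + \frac{1951609 i \sqrt{157}}{306402629}$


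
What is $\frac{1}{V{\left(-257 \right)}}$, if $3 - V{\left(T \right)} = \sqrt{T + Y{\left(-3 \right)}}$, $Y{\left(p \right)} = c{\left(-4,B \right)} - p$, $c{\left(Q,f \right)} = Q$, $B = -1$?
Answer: $\frac{1}{89} + \frac{i \sqrt{258}}{267} \approx 0.011236 + 0.060159 i$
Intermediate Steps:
$Y{\left(p \right)} = -4 - p$
$V{\left(T \right)} = 3 - \sqrt{-1 + T}$ ($V{\left(T \right)} = 3 - \sqrt{T - 1} = 3 - \sqrt{-1 + T}$)
$\frac{1}{V{\left(-257 \right)}} = \frac{1}{3 - \sqrt{-1 - 257}} = \frac{1}{3 - \sqrt{-258}} = \frac{1}{3 - i \sqrt{258}}$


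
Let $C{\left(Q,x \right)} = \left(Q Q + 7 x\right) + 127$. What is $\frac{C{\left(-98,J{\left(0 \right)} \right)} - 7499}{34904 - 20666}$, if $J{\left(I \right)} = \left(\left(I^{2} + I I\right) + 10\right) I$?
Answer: $\frac{124}{791} \approx 0.15676$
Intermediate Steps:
$J{\left(I \right)} = I \left(10 + 2 I^{2}\right)$ ($J{\left(I \right)} = \left(\left(I^{2} + I^{2}\right) + 10\right) I = \left(2 I^{2} + 10\right) I = \left(10 + 2 I^{2}\right) I = I \left(10 + 2 I^{2}\right)$)
$C{\left(Q,x \right)} = 127 + Q^{2} + 7 x$ ($C{\left(Q,x \right)} = \left(Q^{2} + 7 x\right) + 127 = 127 + Q^{2} + 7 x$)
$\frac{C{\left(-98,J{\left(0 \right)} \right)} - 7499}{34904 - 20666} = \frac{\left(127 + \left(-98\right)^{2} + 7 \cdot 2 \cdot 0 \left(5 + 0^{2}\right)\right) - 7499}{34904 - 20666} = \frac{\left(127 + 9604 + 7 \cdot 2 \cdot 0 \left(5 + 0\right)\right) - 7499}{14238} = \left(\left(127 + 9604 + 7 \cdot 2 \cdot 0 \cdot 5\right) - 7499\right) \frac{1}{14238} = \left(\left(127 + 9604 + 7 \cdot 0\right) - 7499\right) \frac{1}{14238} = \left(\left(127 + 9604 + 0\right) - 7499\right) \frac{1}{14238} = \left(9731 - 7499\right) \frac{1}{14238} = 2232 \cdot \frac{1}{14238} = \frac{124}{791}$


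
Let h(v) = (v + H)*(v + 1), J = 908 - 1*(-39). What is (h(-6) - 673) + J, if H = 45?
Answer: 79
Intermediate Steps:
J = 947 (J = 908 + 39 = 947)
h(v) = (1 + v)*(45 + v) (h(v) = (v + 45)*(v + 1) = (45 + v)*(1 + v) = (1 + v)*(45 + v))
(h(-6) - 673) + J = ((45 + (-6)² + 46*(-6)) - 673) + 947 = ((45 + 36 - 276) - 673) + 947 = (-195 - 673) + 947 = -868 + 947 = 79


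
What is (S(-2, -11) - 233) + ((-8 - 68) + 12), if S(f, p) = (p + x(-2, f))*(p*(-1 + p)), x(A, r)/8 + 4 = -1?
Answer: -7029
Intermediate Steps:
x(A, r) = -40 (x(A, r) = -32 + 8*(-1) = -32 - 8 = -40)
S(f, p) = p*(-1 + p)*(-40 + p) (S(f, p) = (p - 40)*(p*(-1 + p)) = (-40 + p)*(p*(-1 + p)) = p*(-1 + p)*(-40 + p))
(S(-2, -11) - 233) + ((-8 - 68) + 12) = (-11*(40 + (-11)² - 41*(-11)) - 233) + ((-8 - 68) + 12) = (-11*(40 + 121 + 451) - 233) + (-76 + 12) = (-11*612 - 233) - 64 = (-6732 - 233) - 64 = -6965 - 64 = -7029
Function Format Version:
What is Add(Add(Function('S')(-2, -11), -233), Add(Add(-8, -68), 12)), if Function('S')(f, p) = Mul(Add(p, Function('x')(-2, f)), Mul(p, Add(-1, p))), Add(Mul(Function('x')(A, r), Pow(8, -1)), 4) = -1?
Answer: -7029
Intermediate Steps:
Function('x')(A, r) = -40 (Function('x')(A, r) = Add(-32, Mul(8, -1)) = Add(-32, -8) = -40)
Function('S')(f, p) = Mul(p, Add(-1, p), Add(-40, p)) (Function('S')(f, p) = Mul(Add(p, -40), Mul(p, Add(-1, p))) = Mul(Add(-40, p), Mul(p, Add(-1, p))) = Mul(p, Add(-1, p), Add(-40, p)))
Add(Add(Function('S')(-2, -11), -233), Add(Add(-8, -68), 12)) = Add(Add(Mul(-11, Add(40, Pow(-11, 2), Mul(-41, -11))), -233), Add(Add(-8, -68), 12)) = Add(Add(Mul(-11, Add(40, 121, 451)), -233), Add(-76, 12)) = Add(Add(Mul(-11, 612), -233), -64) = Add(Add(-6732, -233), -64) = Add(-6965, -64) = -7029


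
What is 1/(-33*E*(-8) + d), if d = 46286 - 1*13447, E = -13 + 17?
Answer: 1/33895 ≈ 2.9503e-5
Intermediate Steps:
E = 4
d = 32839 (d = 46286 - 13447 = 32839)
1/(-33*E*(-8) + d) = 1/(-33*4*(-8) + 32839) = 1/(-132*(-8) + 32839) = 1/(1056 + 32839) = 1/33895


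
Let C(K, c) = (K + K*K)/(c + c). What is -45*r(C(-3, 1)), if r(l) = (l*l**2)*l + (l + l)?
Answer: -3915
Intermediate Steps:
C(K, c) = (K + K**2)/(2*c) (C(K, c) = (K + K**2)/((2*c)) = (K + K**2)*(1/(2*c)) = (K + K**2)/(2*c))
r(l) = l**4 + 2*l (r(l) = l**3*l + 2*l = l**4 + 2*l)
-45*r(C(-3, 1)) = -45*(1/2)*(-3)*(1 - 3)/1*(2 + ((1/2)*(-3)*(1 - 3)/1)**3) = -45*(1/2)*(-3)*1*(-2)*(2 + ((1/2)*(-3)*1*(-2))**3) = -135*(2 + 3**3) = -135*(2 + 27) = -135*29 = -45*87 = -3915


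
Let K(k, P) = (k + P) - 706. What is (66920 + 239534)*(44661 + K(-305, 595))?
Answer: 13559057230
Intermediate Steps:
K(k, P) = -706 + P + k (K(k, P) = (P + k) - 706 = -706 + P + k)
(66920 + 239534)*(44661 + K(-305, 595)) = (66920 + 239534)*(44661 + (-706 + 595 - 305)) = 306454*(44661 - 416) = 306454*44245 = 13559057230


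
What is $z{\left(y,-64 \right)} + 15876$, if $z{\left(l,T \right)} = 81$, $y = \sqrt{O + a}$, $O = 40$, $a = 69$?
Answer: $15957$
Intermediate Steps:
$y = \sqrt{109}$ ($y = \sqrt{40 + 69} = \sqrt{109} \approx 10.44$)
$z{\left(y,-64 \right)} + 15876 = 81 + 15876 = 15957$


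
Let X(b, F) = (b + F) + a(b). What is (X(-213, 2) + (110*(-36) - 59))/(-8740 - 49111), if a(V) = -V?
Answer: 4017/57851 ≈ 0.069437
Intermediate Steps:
X(b, F) = F (X(b, F) = (b + F) - b = (F + b) - b = F)
(X(-213, 2) + (110*(-36) - 59))/(-8740 - 49111) = (2 + (110*(-36) - 59))/(-8740 - 49111) = (2 + (-3960 - 59))/(-57851) = (2 - 4019)*(-1/57851) = -4017*(-1/57851) = 4017/57851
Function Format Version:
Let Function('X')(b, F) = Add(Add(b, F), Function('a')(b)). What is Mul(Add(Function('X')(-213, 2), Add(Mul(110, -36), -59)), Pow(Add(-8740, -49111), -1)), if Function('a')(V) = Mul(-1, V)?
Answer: Rational(4017, 57851) ≈ 0.069437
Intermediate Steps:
Function('X')(b, F) = F (Function('X')(b, F) = Add(Add(b, F), Mul(-1, b)) = Add(Add(F, b), Mul(-1, b)) = F)
Mul(Add(Function('X')(-213, 2), Add(Mul(110, -36), -59)), Pow(Add(-8740, -49111), -1)) = Mul(Add(2, Add(Mul(110, -36), -59)), Pow(Add(-8740, -49111), -1)) = Mul(Add(2, Add(-3960, -59)), Pow(-57851, -1)) = Mul(Add(2, -4019), Rational(-1, 57851)) = Mul(-4017, Rational(-1, 57851)) = Rational(4017, 57851)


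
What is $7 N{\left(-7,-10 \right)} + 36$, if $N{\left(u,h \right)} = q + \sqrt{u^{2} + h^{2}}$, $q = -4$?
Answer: $8 + 7 \sqrt{149} \approx 93.446$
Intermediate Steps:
$N{\left(u,h \right)} = -4 + \sqrt{h^{2} + u^{2}}$ ($N{\left(u,h \right)} = -4 + \sqrt{u^{2} + h^{2}} = -4 + \sqrt{h^{2} + u^{2}}$)
$7 N{\left(-7,-10 \right)} + 36 = 7 \left(-4 + \sqrt{\left(-10\right)^{2} + \left(-7\right)^{2}}\right) + 36 = 7 \left(-4 + \sqrt{100 + 49}\right) + 36 = 7 \left(-4 + \sqrt{149}\right) + 36 = \left(-28 + 7 \sqrt{149}\right) + 36 = 8 + 7 \sqrt{149}$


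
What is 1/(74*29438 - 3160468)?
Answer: -1/982056 ≈ -1.0183e-6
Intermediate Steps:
1/(74*29438 - 3160468) = 1/(2178412 - 3160468) = 1/(-982056) = -1/982056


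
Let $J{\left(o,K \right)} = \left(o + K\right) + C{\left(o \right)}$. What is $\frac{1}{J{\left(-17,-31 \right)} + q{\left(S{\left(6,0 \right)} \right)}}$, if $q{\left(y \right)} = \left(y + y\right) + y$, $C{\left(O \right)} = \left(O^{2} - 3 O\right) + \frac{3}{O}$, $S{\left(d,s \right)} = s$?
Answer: $\frac{17}{4961} \approx 0.0034267$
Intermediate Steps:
$C{\left(O \right)} = O^{2} - 3 O + \frac{3}{O}$
$q{\left(y \right)} = 3 y$ ($q{\left(y \right)} = 2 y + y = 3 y$)
$J{\left(o,K \right)} = K + o + \frac{3 + o^{2} \left(-3 + o\right)}{o}$ ($J{\left(o,K \right)} = \left(o + K\right) + \frac{3 + o^{2} \left(-3 + o\right)}{o} = \left(K + o\right) + \frac{3 + o^{2} \left(-3 + o\right)}{o} = K + o + \frac{3 + o^{2} \left(-3 + o\right)}{o}$)
$\frac{1}{J{\left(-17,-31 \right)} + q{\left(S{\left(6,0 \right)} \right)}} = \frac{1}{\left(-31 + \left(-17\right)^{2} - -34 + \frac{3}{-17}\right) + 3 \cdot 0} = \frac{1}{\left(-31 + 289 + 34 + 3 \left(- \frac{1}{17}\right)\right) + 0} = \frac{1}{\left(-31 + 289 + 34 - \frac{3}{17}\right) + 0} = \frac{1}{\frac{4961}{17} + 0} = \frac{1}{\frac{4961}{17}} = \frac{17}{4961}$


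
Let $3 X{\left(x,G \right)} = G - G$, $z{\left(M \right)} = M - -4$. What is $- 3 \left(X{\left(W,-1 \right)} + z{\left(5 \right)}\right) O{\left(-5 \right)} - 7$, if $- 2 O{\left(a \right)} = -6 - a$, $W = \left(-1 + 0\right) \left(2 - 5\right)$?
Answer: $- \frac{41}{2} \approx -20.5$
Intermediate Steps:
$W = 3$ ($W = \left(-1\right) \left(-3\right) = 3$)
$z{\left(M \right)} = 4 + M$ ($z{\left(M \right)} = M + 4 = 4 + M$)
$O{\left(a \right)} = 3 + \frac{a}{2}$ ($O{\left(a \right)} = - \frac{-6 - a}{2} = 3 + \frac{a}{2}$)
$X{\left(x,G \right)} = 0$ ($X{\left(x,G \right)} = \frac{G - G}{3} = \frac{1}{3} \cdot 0 = 0$)
$- 3 \left(X{\left(W,-1 \right)} + z{\left(5 \right)}\right) O{\left(-5 \right)} - 7 = - 3 \left(0 + \left(4 + 5\right)\right) \left(3 + \frac{1}{2} \left(-5\right)\right) - 7 = - 3 \left(0 + 9\right) \left(3 - \frac{5}{2}\right) - 7 = \left(-3\right) 9 \cdot \frac{1}{2} - 7 = \left(-27\right) \frac{1}{2} - 7 = - \frac{27}{2} - 7 = - \frac{41}{2}$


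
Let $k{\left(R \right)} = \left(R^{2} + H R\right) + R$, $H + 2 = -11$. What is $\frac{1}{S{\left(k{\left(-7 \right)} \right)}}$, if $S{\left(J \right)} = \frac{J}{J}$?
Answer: $1$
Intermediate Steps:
$H = -13$ ($H = -2 - 11 = -13$)
$k{\left(R \right)} = R^{2} - 12 R$ ($k{\left(R \right)} = \left(R^{2} - 13 R\right) + R = R^{2} - 12 R$)
$S{\left(J \right)} = 1$
$\frac{1}{S{\left(k{\left(-7 \right)} \right)}} = 1^{-1} = 1$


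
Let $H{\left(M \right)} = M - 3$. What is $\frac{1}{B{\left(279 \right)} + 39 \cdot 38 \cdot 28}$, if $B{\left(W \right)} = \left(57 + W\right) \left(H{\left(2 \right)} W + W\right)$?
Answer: $\frac{1}{41496} \approx 2.4099 \cdot 10^{-5}$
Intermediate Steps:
$H{\left(M \right)} = -3 + M$ ($H{\left(M \right)} = M - 3 = -3 + M$)
$B{\left(W \right)} = 0$ ($B{\left(W \right)} = \left(57 + W\right) \left(\left(-3 + 2\right) W + W\right) = \left(57 + W\right) \left(- W + W\right) = \left(57 + W\right) 0 = 0$)
$\frac{1}{B{\left(279 \right)} + 39 \cdot 38 \cdot 28} = \frac{1}{0 + 39 \cdot 38 \cdot 28} = \frac{1}{0 + 1482 \cdot 28} = \frac{1}{0 + 41496} = \frac{1}{41496}$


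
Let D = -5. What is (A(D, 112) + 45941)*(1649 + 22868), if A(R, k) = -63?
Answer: 1124790926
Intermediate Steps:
(A(D, 112) + 45941)*(1649 + 22868) = (-63 + 45941)*(1649 + 22868) = 45878*24517 = 1124790926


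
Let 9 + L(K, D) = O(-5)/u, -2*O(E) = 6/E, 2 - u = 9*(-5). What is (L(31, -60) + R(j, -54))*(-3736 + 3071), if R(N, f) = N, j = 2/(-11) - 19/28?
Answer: 13542649/2068 ≈ 6548.7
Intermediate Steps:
j = -265/308 (j = 2*(-1/11) - 19*1/28 = -2/11 - 19/28 = -265/308 ≈ -0.86039)
u = 47 (u = 2 - 9*(-5) = 2 - 1*(-45) = 2 + 45 = 47)
O(E) = -3/E
L(K, D) = -2112/235 (L(K, D) = -9 - 3/(-5)/47 = -9 - 3*(-⅕)*(1/47) = -9 + (⅗)*(1/47) = -9 + 3/235 = -2112/235)
(L(31, -60) + R(j, -54))*(-3736 + 3071) = (-2112/235 - 265/308)*(-3736 + 3071) = -712771/72380*(-665) = 13542649/2068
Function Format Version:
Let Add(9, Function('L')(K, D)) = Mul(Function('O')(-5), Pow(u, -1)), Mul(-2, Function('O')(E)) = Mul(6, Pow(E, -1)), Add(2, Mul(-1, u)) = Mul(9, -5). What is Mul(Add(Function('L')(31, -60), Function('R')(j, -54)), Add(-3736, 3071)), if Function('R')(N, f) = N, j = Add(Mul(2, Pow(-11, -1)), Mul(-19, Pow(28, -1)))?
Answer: Rational(13542649, 2068) ≈ 6548.7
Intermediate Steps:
j = Rational(-265, 308) (j = Add(Mul(2, Rational(-1, 11)), Mul(-19, Rational(1, 28))) = Add(Rational(-2, 11), Rational(-19, 28)) = Rational(-265, 308) ≈ -0.86039)
u = 47 (u = Add(2, Mul(-1, Mul(9, -5))) = Add(2, Mul(-1, -45)) = Add(2, 45) = 47)
Function('O')(E) = Mul(-3, Pow(E, -1)) (Function('O')(E) = Mul(Rational(-1, 2), Mul(6, Pow(E, -1))) = Mul(-3, Pow(E, -1)))
Function('L')(K, D) = Rational(-2112, 235) (Function('L')(K, D) = Add(-9, Mul(Mul(-3, Pow(-5, -1)), Pow(47, -1))) = Add(-9, Mul(Mul(-3, Rational(-1, 5)), Rational(1, 47))) = Add(-9, Mul(Rational(3, 5), Rational(1, 47))) = Add(-9, Rational(3, 235)) = Rational(-2112, 235))
Mul(Add(Function('L')(31, -60), Function('R')(j, -54)), Add(-3736, 3071)) = Mul(Add(Rational(-2112, 235), Rational(-265, 308)), Add(-3736, 3071)) = Mul(Rational(-712771, 72380), -665) = Rational(13542649, 2068)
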